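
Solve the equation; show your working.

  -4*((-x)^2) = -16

Step 1. [-4*((-x)^2) = -16] LHS = -4·(…); ÷-4 both sides, so div: (-x)^2 = 4.
Step 2. [(-x)^2 = 4] √ both sides: 4 ≥ 0 gives two branches. So sqrt: -x = 2 or -2.
Step 3. [-x = 2 or -2] LHS negated; negate both sides. So neg: x = -2 or 2.

Answer: x ∈ {-2, 2}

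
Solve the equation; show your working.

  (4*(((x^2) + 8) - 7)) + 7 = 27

Step 1. [(4*(((x^2) + 8) - 7)) + 7 = 27] the outer +7 inverts by subtracting 7. So sub: 4*(((x^2) + 8) - 7) = 20.
Step 2. [4*(((x^2) + 8) - 7) = 20] 4 out front; divide by 4, so div: ((x^2) + 8) - 7 = 5.
Step 3. [((x^2) + 8) - 7 = 5] -7 is outermost — add 7 both sides, so sub: (x^2) + 8 = 12.
Step 4. [(x^2) + 8 = 12] peel the +8: subtract 8 from each side ⇒ sub: x^2 = 4.
Step 5. [x^2 = 4] √ both sides: 4 ≥ 0 gives two branches, so sqrt: x = 2 or -2.

Answer: x ∈ {-2, 2}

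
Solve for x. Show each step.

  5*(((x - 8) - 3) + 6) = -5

Step 1. [5*(((x - 8) - 3) + 6) = -5] divide by the outer 5. So div: ((x - 8) - 3) + 6 = -1.
Step 2. [((x - 8) - 3) + 6 = -1] subtract 6: x sits inside (… + 6), so sub: (x - 8) - 3 = -7.
Step 3. [(x - 8) - 3 = -7] -3 is outermost — add 3 both sides, so sub: x - 8 = -4.
Step 4. [x - 8 = -4] the outer -8 inverts by adding 8, so sub: x = 4.

Answer: x ∈ {4}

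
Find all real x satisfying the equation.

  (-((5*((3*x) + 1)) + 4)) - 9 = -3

Step 1. [(-((5*((3*x) + 1)) + 4)) - 9 = -3] the outer -9 inverts by adding 9. So sub: -((5*((3*x) + 1)) + 4) = 6.
Step 2. [-((5*((3*x) + 1)) + 4) = 6] LHS negated; negate both sides. So neg: (5*((3*x) + 1)) + 4 = -6.
Step 3. [(5*((3*x) + 1)) + 4 = -6] 4 comes off first (subtract 4) ⇒ sub: 5*((3*x) + 1) = -10.
Step 4. [5*((3*x) + 1) = -10] divide by the outer 5. So div: (3*x) + 1 = -2.
Step 5. [(3*x) + 1 = -2] 1 comes off first (subtract 1) ⇒ sub: 3*x = -3.
Step 6. [3*x = -3] 3·(inner) — divide through by 3, so div: x = -1.

Answer: x ∈ {-1}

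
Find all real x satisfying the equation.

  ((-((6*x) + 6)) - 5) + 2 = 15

Step 1. [((-((6*x) + 6)) - 5) + 2 = 15] subtract 2: x sits inside (… + 2) ⇒ sub: (-((6*x) + 6)) - 5 = 13.
Step 2. [(-((6*x) + 6)) - 5 = 13] peel the -5: add 5 from each side. So sub: -((6*x) + 6) = 18.
Step 3. [-((6*x) + 6) = 18] LHS negated; negate both sides ⇒ neg: (6*x) + 6 = -18.
Step 4. [(6*x) + 6 = -18] peel the +6: subtract 6 from each side, so sub: 6*x = -24.
Step 5. [6*x = -24] divide by the outer 6 ⇒ div: x = -4.

Answer: x ∈ {-4}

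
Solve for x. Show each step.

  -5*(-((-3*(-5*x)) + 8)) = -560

Step 1. [-5*(-((-3*(-5*x)) + 8)) = -560] LHS = -5·(…); ÷-5 both sides. So div: -((-3*(-5*x)) + 8) = 112.
Step 2. [-((-3*(-5*x)) + 8) = 112] leading − — multiply by −1. So neg: (-3*(-5*x)) + 8 = -112.
Step 3. [(-3*(-5*x)) + 8 = -112] 8 comes off first (subtract 8). So sub: -3*(-5*x) = -120.
Step 4. [-3*(-5*x) = -120] -3 out front; divide by -3, so div: -5*x = 40.
Step 5. [-5*x = 40] LHS = -5·(…); ÷-5 both sides ⇒ div: x = -8.

Answer: x ∈ {-8}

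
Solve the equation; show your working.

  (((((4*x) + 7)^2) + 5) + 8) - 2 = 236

Step 1. [(((((4*x) + 7)^2) + 5) + 8) - 2 = 236] add 2: x sits inside (… - 2), so sub: ((((4*x) + 7)^2) + 5) + 8 = 238.
Step 2. [((((4*x) + 7)^2) + 5) + 8 = 238] 8 comes off first (subtract 8). So sub: (((4*x) + 7)^2) + 5 = 230.
Step 3. [(((4*x) + 7)^2) + 5 = 230] +5 is outermost — subtract 5 both sides ⇒ sub: ((4*x) + 7)^2 = 225.
Step 4. [((4*x) + 7)^2 = 225] 225 ≥ 0, LHS is (·)² — take ±√. So sqrt: (4*x) + 7 = 15 or -15.
Step 5. [(4*x) + 7 = 15 or -15] 7 comes off first (subtract 7), so sub: 4*x = 8 or -22.
Step 6. [4*x = 8 or -22] LHS = 4·(…); ÷4 both sides. So div: x = 2 or -11/2.

Answer: x ∈ {-11/2, 2}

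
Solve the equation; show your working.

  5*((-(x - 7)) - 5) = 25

Step 1. [5*((-(x - 7)) - 5) = 25] LHS = 5·(…); ÷5 both sides ⇒ div: (-(x - 7)) - 5 = 5.
Step 2. [(-(x - 7)) - 5 = 5] the outer -5 inverts by adding 5, so sub: -(x - 7) = 10.
Step 3. [-(x - 7) = 10] leading − — multiply by −1 ⇒ neg: x - 7 = -10.
Step 4. [x - 7 = -10] peel the -7: add 7 from each side ⇒ sub: x = -3.

Answer: x ∈ {-3}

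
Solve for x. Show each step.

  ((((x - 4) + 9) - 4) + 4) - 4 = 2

Step 1. [((((x - 4) + 9) - 4) + 4) - 4 = 2] add 4: x sits inside (… - 4), so sub: (((x - 4) + 9) - 4) + 4 = 6.
Step 2. [(((x - 4) + 9) - 4) + 4 = 6] +4 is outermost — subtract 4 both sides, so sub: ((x - 4) + 9) - 4 = 2.
Step 3. [((x - 4) + 9) - 4 = 2] 4 comes off first (add 4) ⇒ sub: (x - 4) + 9 = 6.
Step 4. [(x - 4) + 9 = 6] the outer +9 inverts by subtracting 9. So sub: x - 4 = -3.
Step 5. [x - 4 = -3] add 4: x sits inside (… - 4). So sub: x = 1.

Answer: x ∈ {1}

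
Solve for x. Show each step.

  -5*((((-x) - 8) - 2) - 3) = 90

Step 1. [-5*((((-x) - 8) - 2) - 3) = 90] -5·(inner) — divide through by -5 ⇒ div: (((-x) - 8) - 2) - 3 = -18.
Step 2. [(((-x) - 8) - 2) - 3 = -18] 3 comes off first (add 3), so sub: ((-x) - 8) - 2 = -15.
Step 3. [((-x) - 8) - 2 = -15] -2 is outermost — add 2 both sides, so sub: (-x) - 8 = -13.
Step 4. [(-x) - 8 = -13] the outer -8 inverts by adding 8, so sub: -x = -5.
Step 5. [-x = -5] LHS negated; negate both sides. So neg: x = 5.

Answer: x ∈ {5}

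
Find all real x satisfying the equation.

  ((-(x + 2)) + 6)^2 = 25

Step 1. [((-(x + 2)) + 6)^2 = 25] √ both sides: 25 ≥ 0 gives two branches. So sqrt: (-(x + 2)) + 6 = 5 or -5.
Step 2. [(-(x + 2)) + 6 = 5 or -5] 6 comes off first (subtract 6). So sub: -(x + 2) = -1 or -11.
Step 3. [-(x + 2) = -1 or -11] leading − — multiply by −1. So neg: x + 2 = 1 or 11.
Step 4. [x + 2 = 1 or 11] the outer +2 inverts by subtracting 2 ⇒ sub: x = -1 or 9.

Answer: x ∈ {-1, 9}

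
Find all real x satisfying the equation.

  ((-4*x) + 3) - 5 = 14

Step 1. [((-4*x) + 3) - 5 = 14] the outer -5 inverts by adding 5. So sub: (-4*x) + 3 = 19.
Step 2. [(-4*x) + 3 = 19] +3 is outermost — subtract 3 both sides, so sub: -4*x = 16.
Step 3. [-4*x = 16] leading coefficient -4: divide by -4. So div: x = -4.

Answer: x ∈ {-4}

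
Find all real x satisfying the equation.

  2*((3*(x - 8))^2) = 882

Step 1. [2*((3*(x - 8))^2) = 882] 2 out front; divide by 2 ⇒ div: (3*(x - 8))^2 = 441.
Step 2. [(3*(x - 8))^2 = 441] √ both sides: 441 ≥ 0 gives two branches ⇒ sqrt: 3*(x - 8) = 21 or -21.
Step 3. [3*(x - 8) = 21 or -21] 3 out front; divide by 3. So div: x - 8 = 7 or -7.
Step 4. [x - 8 = 7 or -7] the outer -8 inverts by adding 8. So sub: x = 15 or 1.

Answer: x ∈ {1, 15}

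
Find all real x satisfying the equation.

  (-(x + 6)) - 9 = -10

Step 1. [(-(x + 6)) - 9 = -10] peel the -9: add 9 from each side. So sub: -(x + 6) = -1.
Step 2. [-(x + 6) = -1] leading − — multiply by −1 ⇒ neg: x + 6 = 1.
Step 3. [x + 6 = 1] subtract 6: x sits inside (… + 6). So sub: x = -5.

Answer: x ∈ {-5}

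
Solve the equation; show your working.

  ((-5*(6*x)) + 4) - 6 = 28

Step 1. [((-5*(6*x)) + 4) - 6 = 28] 6 comes off first (add 6), so sub: (-5*(6*x)) + 4 = 34.
Step 2. [(-5*(6*x)) + 4 = 34] 4 comes off first (subtract 4). So sub: -5*(6*x) = 30.
Step 3. [-5*(6*x) = 30] -5 out front; divide by -5 ⇒ div: 6*x = -6.
Step 4. [6*x = -6] 6 out front; divide by 6 ⇒ div: x = -1.

Answer: x ∈ {-1}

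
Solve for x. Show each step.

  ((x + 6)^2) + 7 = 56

Step 1. [((x + 6)^2) + 7 = 56] 7 comes off first (subtract 7) ⇒ sub: (x + 6)^2 = 49.
Step 2. [(x + 6)^2 = 49] √ both sides: 49 ≥ 0 gives two branches, so sqrt: x + 6 = 7 or -7.
Step 3. [x + 6 = 7 or -7] the outer +6 inverts by subtracting 6. So sub: x = 1 or -13.

Answer: x ∈ {-13, 1}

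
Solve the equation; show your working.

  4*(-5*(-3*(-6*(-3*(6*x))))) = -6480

Step 1. [4*(-5*(-3*(-6*(-3*(6*x))))) = -6480] divide by the outer 4. So div: -5*(-3*(-6*(-3*(6*x)))) = -1620.
Step 2. [-5*(-3*(-6*(-3*(6*x)))) = -1620] -5·(inner) — divide through by -5, so div: -3*(-6*(-3*(6*x))) = 324.
Step 3. [-3*(-6*(-3*(6*x))) = 324] LHS = -3·(…); ÷-3 both sides ⇒ div: -6*(-3*(6*x)) = -108.
Step 4. [-6*(-3*(6*x)) = -108] LHS = -6·(…); ÷-6 both sides. So div: -3*(6*x) = 18.
Step 5. [-3*(6*x) = 18] -3·(inner) — divide through by -3, so div: 6*x = -6.
Step 6. [6*x = -6] 6 out front; divide by 6, so div: x = -1.

Answer: x ∈ {-1}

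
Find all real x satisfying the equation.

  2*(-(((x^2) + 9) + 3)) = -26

Step 1. [2*(-(((x^2) + 9) + 3)) = -26] 2 out front; divide by 2, so div: -(((x^2) + 9) + 3) = -13.
Step 2. [-(((x^2) + 9) + 3) = -13] leading − — multiply by −1 ⇒ neg: ((x^2) + 9) + 3 = 13.
Step 3. [((x^2) + 9) + 3 = 13] the outer +3 inverts by subtracting 3. So sub: (x^2) + 9 = 10.
Step 4. [(x^2) + 9 = 10] the outer +9 inverts by subtracting 9, so sub: x^2 = 1.
Step 5. [x^2 = 1] √ both sides: 1 ≥ 0 gives two branches ⇒ sqrt: x = 1 or -1.

Answer: x ∈ {-1, 1}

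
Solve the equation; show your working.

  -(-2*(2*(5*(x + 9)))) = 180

Step 1. [-(-2*(2*(5*(x + 9)))) = 180] LHS negated; negate both sides ⇒ neg: -2*(2*(5*(x + 9))) = -180.
Step 2. [-2*(2*(5*(x + 9))) = -180] leading coefficient -2: divide by -2. So div: 2*(5*(x + 9)) = 90.
Step 3. [2*(5*(x + 9)) = 90] leading coefficient 2: divide by 2, so div: 5*(x + 9) = 45.
Step 4. [5*(x + 9) = 45] 5·(inner) — divide through by 5. So div: x + 9 = 9.
Step 5. [x + 9 = 9] 9 comes off first (subtract 9), so sub: x = 0.

Answer: x ∈ {0}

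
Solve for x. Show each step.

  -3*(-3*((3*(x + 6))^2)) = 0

Step 1. [-3*(-3*((3*(x + 6))^2)) = 0] leading coefficient -3: divide by -3. So div: -3*((3*(x + 6))^2) = 0.
Step 2. [-3*((3*(x + 6))^2) = 0] -3 out front; divide by -3. So div: (3*(x + 6))^2 = 0.
Step 3. [(3*(x + 6))^2 = 0] 0 ≥ 0, LHS is (·)² — take ±√ ⇒ sqrt: 3*(x + 6) = 0.
Step 4. [3*(x + 6) = 0] leading coefficient 3: divide by 3 ⇒ div: x + 6 = 0.
Step 5. [x + 6 = 0] subtract 6: x sits inside (… + 6) ⇒ sub: x = -6.

Answer: x ∈ {-6}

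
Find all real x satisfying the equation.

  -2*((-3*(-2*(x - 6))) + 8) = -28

Step 1. [-2*((-3*(-2*(x - 6))) + 8) = -28] -2·(inner) — divide through by -2. So div: (-3*(-2*(x - 6))) + 8 = 14.
Step 2. [(-3*(-2*(x - 6))) + 8 = 14] the outer +8 inverts by subtracting 8. So sub: -3*(-2*(x - 6)) = 6.
Step 3. [-3*(-2*(x - 6)) = 6] -3·(inner) — divide through by -3. So div: -2*(x - 6) = -2.
Step 4. [-2*(x - 6) = -2] LHS = -2·(…); ÷-2 both sides ⇒ div: x - 6 = 1.
Step 5. [x - 6 = 1] add 6: x sits inside (… - 6). So sub: x = 7.

Answer: x ∈ {7}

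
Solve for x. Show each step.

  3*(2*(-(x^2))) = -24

Step 1. [3*(2*(-(x^2))) = -24] leading coefficient 3: divide by 3 ⇒ div: 2*(-(x^2)) = -8.
Step 2. [2*(-(x^2)) = -8] LHS = 2·(…); ÷2 both sides ⇒ div: -(x^2) = -4.
Step 3. [-(x^2) = -4] LHS negated; negate both sides ⇒ neg: x^2 = 4.
Step 4. [x^2 = 4] √ both sides: 4 ≥ 0 gives two branches ⇒ sqrt: x = 2 or -2.

Answer: x ∈ {-2, 2}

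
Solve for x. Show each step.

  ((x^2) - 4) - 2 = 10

Step 1. [((x^2) - 4) - 2 = 10] -2 is outermost — add 2 both sides ⇒ sub: (x^2) - 4 = 12.
Step 2. [(x^2) - 4 = 12] -4 is outermost — add 4 both sides ⇒ sub: x^2 = 16.
Step 3. [x^2 = 16] √ both sides: 16 ≥ 0 gives two branches ⇒ sqrt: x = 4 or -4.

Answer: x ∈ {-4, 4}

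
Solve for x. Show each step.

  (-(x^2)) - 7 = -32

Step 1. [(-(x^2)) - 7 = -32] -7 is outermost — add 7 both sides. So sub: -(x^2) = -25.
Step 2. [-(x^2) = -25] flip signs both sides. So neg: x^2 = 25.
Step 3. [x^2 = 25] √ both sides: 25 ≥ 0 gives two branches, so sqrt: x = 5 or -5.

Answer: x ∈ {-5, 5}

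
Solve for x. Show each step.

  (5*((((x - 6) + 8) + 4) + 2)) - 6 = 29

Step 1. [(5*((((x - 6) + 8) + 4) + 2)) - 6 = 29] peel the -6: add 6 from each side ⇒ sub: 5*((((x - 6) + 8) + 4) + 2) = 35.
Step 2. [5*((((x - 6) + 8) + 4) + 2) = 35] 5·(inner) — divide through by 5. So div: (((x - 6) + 8) + 4) + 2 = 7.
Step 3. [(((x - 6) + 8) + 4) + 2 = 7] +2 is outermost — subtract 2 both sides. So sub: ((x - 6) + 8) + 4 = 5.
Step 4. [((x - 6) + 8) + 4 = 5] +4 is outermost — subtract 4 both sides, so sub: (x - 6) + 8 = 1.
Step 5. [(x - 6) + 8 = 1] +8 is outermost — subtract 8 both sides. So sub: x - 6 = -7.
Step 6. [x - 6 = -7] peel the -6: add 6 from each side, so sub: x = -1.

Answer: x ∈ {-1}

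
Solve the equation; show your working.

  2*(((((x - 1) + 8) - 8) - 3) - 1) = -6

Step 1. [2*(((((x - 1) + 8) - 8) - 3) - 1) = -6] leading coefficient 2: divide by 2 ⇒ div: ((((x - 1) + 8) - 8) - 3) - 1 = -3.
Step 2. [((((x - 1) + 8) - 8) - 3) - 1 = -3] the outer -1 inverts by adding 1. So sub: (((x - 1) + 8) - 8) - 3 = -2.
Step 3. [(((x - 1) + 8) - 8) - 3 = -2] add 3: x sits inside (… - 3). So sub: ((x - 1) + 8) - 8 = 1.
Step 4. [((x - 1) + 8) - 8 = 1] -8 is outermost — add 8 both sides. So sub: (x - 1) + 8 = 9.
Step 5. [(x - 1) + 8 = 9] the outer +8 inverts by subtracting 8, so sub: x - 1 = 1.
Step 6. [x - 1 = 1] 1 comes off first (add 1), so sub: x = 2.

Answer: x ∈ {2}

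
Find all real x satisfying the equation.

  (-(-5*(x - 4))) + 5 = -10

Step 1. [(-(-5*(x - 4))) + 5 = -10] peel the +5: subtract 5 from each side ⇒ sub: -(-5*(x - 4)) = -15.
Step 2. [-(-5*(x - 4)) = -15] LHS negated; negate both sides, so neg: -5*(x - 4) = 15.
Step 3. [-5*(x - 4) = 15] leading coefficient -5: divide by -5. So div: x - 4 = -3.
Step 4. [x - 4 = -3] add 4: x sits inside (… - 4). So sub: x = 1.

Answer: x ∈ {1}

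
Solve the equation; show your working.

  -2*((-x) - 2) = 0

Step 1. [-2*((-x) - 2) = 0] leading coefficient -2: divide by -2 ⇒ div: (-x) - 2 = 0.
Step 2. [(-x) - 2 = 0] -2 is outermost — add 2 both sides. So sub: -x = 2.
Step 3. [-x = 2] LHS negated; negate both sides ⇒ neg: x = -2.

Answer: x ∈ {-2}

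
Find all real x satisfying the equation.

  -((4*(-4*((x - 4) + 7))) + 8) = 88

Step 1. [-((4*(-4*((x - 4) + 7))) + 8) = 88] leading − — multiply by −1. So neg: (4*(-4*((x - 4) + 7))) + 8 = -88.
Step 2. [(4*(-4*((x - 4) + 7))) + 8 = -88] 8 comes off first (subtract 8). So sub: 4*(-4*((x - 4) + 7)) = -96.
Step 3. [4*(-4*((x - 4) + 7)) = -96] 4·(inner) — divide through by 4 ⇒ div: -4*((x - 4) + 7) = -24.
Step 4. [-4*((x - 4) + 7) = -24] leading coefficient -4: divide by -4, so div: (x - 4) + 7 = 6.
Step 5. [(x - 4) + 7 = 6] peel the +7: subtract 7 from each side. So sub: x - 4 = -1.
Step 6. [x - 4 = -1] peel the -4: add 4 from each side, so sub: x = 3.

Answer: x ∈ {3}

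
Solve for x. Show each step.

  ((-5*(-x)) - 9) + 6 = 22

Step 1. [((-5*(-x)) - 9) + 6 = 22] +6 is outermost — subtract 6 both sides ⇒ sub: (-5*(-x)) - 9 = 16.
Step 2. [(-5*(-x)) - 9 = 16] 9 comes off first (add 9), so sub: -5*(-x) = 25.
Step 3. [-5*(-x) = 25] divide by the outer -5. So div: -x = -5.
Step 4. [-x = -5] LHS negated; negate both sides ⇒ neg: x = 5.

Answer: x ∈ {5}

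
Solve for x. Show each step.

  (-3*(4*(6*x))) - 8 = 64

Step 1. [(-3*(4*(6*x))) - 8 = 64] peel the -8: add 8 from each side. So sub: -3*(4*(6*x)) = 72.
Step 2. [-3*(4*(6*x)) = 72] -3 out front; divide by -3 ⇒ div: 4*(6*x) = -24.
Step 3. [4*(6*x) = -24] leading coefficient 4: divide by 4, so div: 6*x = -6.
Step 4. [6*x = -6] 6 out front; divide by 6 ⇒ div: x = -1.

Answer: x ∈ {-1}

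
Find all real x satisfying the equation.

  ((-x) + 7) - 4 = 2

Step 1. [((-x) + 7) - 4 = 2] -4 is outermost — add 4 both sides ⇒ sub: (-x) + 7 = 6.
Step 2. [(-x) + 7 = 6] the outer +7 inverts by subtracting 7 ⇒ sub: -x = -1.
Step 3. [-x = -1] flip signs both sides ⇒ neg: x = 1.

Answer: x ∈ {1}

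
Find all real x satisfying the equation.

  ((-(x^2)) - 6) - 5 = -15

Step 1. [((-(x^2)) - 6) - 5 = -15] the outer -5 inverts by adding 5 ⇒ sub: (-(x^2)) - 6 = -10.
Step 2. [(-(x^2)) - 6 = -10] -6 is outermost — add 6 both sides, so sub: -(x^2) = -4.
Step 3. [-(x^2) = -4] LHS negated; negate both sides, so neg: x^2 = 4.
Step 4. [x^2 = 4] √ both sides: 4 ≥ 0 gives two branches, so sqrt: x = 2 or -2.

Answer: x ∈ {-2, 2}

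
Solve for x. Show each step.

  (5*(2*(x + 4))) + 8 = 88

Step 1. [(5*(2*(x + 4))) + 8 = 88] peel the +8: subtract 8 from each side ⇒ sub: 5*(2*(x + 4)) = 80.
Step 2. [5*(2*(x + 4)) = 80] 5 out front; divide by 5 ⇒ div: 2*(x + 4) = 16.
Step 3. [2*(x + 4) = 16] leading coefficient 2: divide by 2 ⇒ div: x + 4 = 8.
Step 4. [x + 4 = 8] peel the +4: subtract 4 from each side, so sub: x = 4.

Answer: x ∈ {4}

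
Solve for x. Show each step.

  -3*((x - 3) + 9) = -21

Step 1. [-3*((x - 3) + 9) = -21] LHS = -3·(…); ÷-3 both sides. So div: (x - 3) + 9 = 7.
Step 2. [(x - 3) + 9 = 7] subtract 9: x sits inside (… + 9), so sub: x - 3 = -2.
Step 3. [x - 3 = -2] the outer -3 inverts by adding 3. So sub: x = 1.

Answer: x ∈ {1}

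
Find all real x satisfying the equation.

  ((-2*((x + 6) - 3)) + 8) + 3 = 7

Step 1. [((-2*((x + 6) - 3)) + 8) + 3 = 7] 3 comes off first (subtract 3) ⇒ sub: (-2*((x + 6) - 3)) + 8 = 4.
Step 2. [(-2*((x + 6) - 3)) + 8 = 4] peel the +8: subtract 8 from each side ⇒ sub: -2*((x + 6) - 3) = -4.
Step 3. [-2*((x + 6) - 3) = -4] leading coefficient -2: divide by -2. So div: (x + 6) - 3 = 2.
Step 4. [(x + 6) - 3 = 2] 3 comes off first (add 3). So sub: x + 6 = 5.
Step 5. [x + 6 = 5] the outer +6 inverts by subtracting 6. So sub: x = -1.

Answer: x ∈ {-1}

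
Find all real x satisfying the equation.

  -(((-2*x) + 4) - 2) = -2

Step 1. [-(((-2*x) + 4) - 2) = -2] leading − — multiply by −1. So neg: ((-2*x) + 4) - 2 = 2.
Step 2. [((-2*x) + 4) - 2 = 2] 2 comes off first (add 2). So sub: (-2*x) + 4 = 4.
Step 3. [(-2*x) + 4 = 4] +4 is outermost — subtract 4 both sides, so sub: -2*x = 0.
Step 4. [-2*x = 0] -2 out front; divide by -2 ⇒ div: x = 0.

Answer: x ∈ {0}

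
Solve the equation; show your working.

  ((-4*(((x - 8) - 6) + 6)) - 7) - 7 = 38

Step 1. [((-4*(((x - 8) - 6) + 6)) - 7) - 7 = 38] the outer -7 inverts by adding 7, so sub: (-4*(((x - 8) - 6) + 6)) - 7 = 45.
Step 2. [(-4*(((x - 8) - 6) + 6)) - 7 = 45] -7 is outermost — add 7 both sides ⇒ sub: -4*(((x - 8) - 6) + 6) = 52.
Step 3. [-4*(((x - 8) - 6) + 6) = 52] divide by the outer -4 ⇒ div: ((x - 8) - 6) + 6 = -13.
Step 4. [((x - 8) - 6) + 6 = -13] peel the +6: subtract 6 from each side ⇒ sub: (x - 8) - 6 = -19.
Step 5. [(x - 8) - 6 = -19] the outer -6 inverts by adding 6 ⇒ sub: x - 8 = -13.
Step 6. [x - 8 = -13] 8 comes off first (add 8). So sub: x = -5.

Answer: x ∈ {-5}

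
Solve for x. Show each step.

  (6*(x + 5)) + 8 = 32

Step 1. [(6*(x + 5)) + 8 = 32] 8 comes off first (subtract 8). So sub: 6*(x + 5) = 24.
Step 2. [6*(x + 5) = 24] 6·(inner) — divide through by 6. So div: x + 5 = 4.
Step 3. [x + 5 = 4] the outer +5 inverts by subtracting 5, so sub: x = -1.

Answer: x ∈ {-1}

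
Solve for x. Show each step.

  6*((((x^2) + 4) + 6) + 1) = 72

Step 1. [6*((((x^2) + 4) + 6) + 1) = 72] LHS = 6·(…); ÷6 both sides. So div: (((x^2) + 4) + 6) + 1 = 12.
Step 2. [(((x^2) + 4) + 6) + 1 = 12] peel the +1: subtract 1 from each side, so sub: ((x^2) + 4) + 6 = 11.
Step 3. [((x^2) + 4) + 6 = 11] +6 is outermost — subtract 6 both sides, so sub: (x^2) + 4 = 5.
Step 4. [(x^2) + 4 = 5] the outer +4 inverts by subtracting 4. So sub: x^2 = 1.
Step 5. [x^2 = 1] √ both sides: 1 ≥ 0 gives two branches ⇒ sqrt: x = 1 or -1.

Answer: x ∈ {-1, 1}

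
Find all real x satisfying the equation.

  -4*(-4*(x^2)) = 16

Step 1. [-4*(-4*(x^2)) = 16] divide by the outer -4. So div: -4*(x^2) = -4.
Step 2. [-4*(x^2) = -4] LHS = -4·(…); ÷-4 both sides. So div: x^2 = 1.
Step 3. [x^2 = 1] √ both sides: 1 ≥ 0 gives two branches. So sqrt: x = 1 or -1.

Answer: x ∈ {-1, 1}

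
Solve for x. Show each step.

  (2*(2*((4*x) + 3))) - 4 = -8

Step 1. [(2*(2*((4*x) + 3))) - 4 = -8] peel the -4: add 4 from each side ⇒ sub: 2*(2*((4*x) + 3)) = -4.
Step 2. [2*(2*((4*x) + 3)) = -4] 2·(inner) — divide through by 2. So div: 2*((4*x) + 3) = -2.
Step 3. [2*((4*x) + 3) = -2] 2 out front; divide by 2. So div: (4*x) + 3 = -1.
Step 4. [(4*x) + 3 = -1] 3 comes off first (subtract 3). So sub: 4*x = -4.
Step 5. [4*x = -4] LHS = 4·(…); ÷4 both sides, so div: x = -1.

Answer: x ∈ {-1}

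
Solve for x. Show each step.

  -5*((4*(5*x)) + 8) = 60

Step 1. [-5*((4*(5*x)) + 8) = 60] -5·(inner) — divide through by -5, so div: (4*(5*x)) + 8 = -12.
Step 2. [(4*(5*x)) + 8 = -12] 4 | LHS and 4 | -12: pull 4 out, so factor: (5*x) + 2 = -3.
Step 3. [(5*x) + 2 = -3] the outer +2 inverts by subtracting 2 ⇒ sub: 5*x = -5.
Step 4. [5*x = -5] 5 out front; divide by 5. So div: x = -1.

Answer: x ∈ {-1}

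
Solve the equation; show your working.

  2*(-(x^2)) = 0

Step 1. [2*(-(x^2)) = 0] leading coefficient 2: divide by 2. So div: -(x^2) = 0.
Step 2. [-(x^2) = 0] flip signs both sides ⇒ neg: x^2 = 0.
Step 3. [x^2 = 0] LHS squared, RHS 0 ≥ 0: apply √ (±), so sqrt: x = 0.

Answer: x ∈ {0}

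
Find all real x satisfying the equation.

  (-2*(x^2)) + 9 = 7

Step 1. [(-2*(x^2)) + 9 = 7] 9 comes off first (subtract 9) ⇒ sub: -2*(x^2) = -2.
Step 2. [-2*(x^2) = -2] -2 out front; divide by -2 ⇒ div: x^2 = 1.
Step 3. [x^2 = 1] √ both sides: 1 ≥ 0 gives two branches, so sqrt: x = 1 or -1.

Answer: x ∈ {-1, 1}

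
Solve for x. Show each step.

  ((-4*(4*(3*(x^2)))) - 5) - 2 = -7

Step 1. [((-4*(4*(3*(x^2)))) - 5) - 2 = -7] peel the -2: add 2 from each side ⇒ sub: (-4*(4*(3*(x^2)))) - 5 = -5.
Step 2. [(-4*(4*(3*(x^2)))) - 5 = -5] add 5: x sits inside (… - 5) ⇒ sub: -4*(4*(3*(x^2))) = 0.
Step 3. [-4*(4*(3*(x^2))) = 0] -4 out front; divide by -4, so div: 4*(3*(x^2)) = 0.
Step 4. [4*(3*(x^2)) = 0] LHS = 4·(…); ÷4 both sides, so div: 3*(x^2) = 0.
Step 5. [3*(x^2) = 0] leading coefficient 3: divide by 3 ⇒ div: x^2 = 0.
Step 6. [x^2 = 0] LHS squared, RHS 0 ≥ 0: apply √ (±). So sqrt: x = 0.

Answer: x ∈ {0}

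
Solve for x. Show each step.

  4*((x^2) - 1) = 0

Step 1. [4*((x^2) - 1) = 0] 4·(inner) — divide through by 4, so div: (x^2) - 1 = 0.
Step 2. [(x^2) - 1 = 0] 1 comes off first (add 1), so sub: x^2 = 1.
Step 3. [x^2 = 1] √ both sides: 1 ≥ 0 gives two branches ⇒ sqrt: x = 1 or -1.

Answer: x ∈ {-1, 1}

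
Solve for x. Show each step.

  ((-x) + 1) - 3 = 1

Step 1. [((-x) + 1) - 3 = 1] the outer -3 inverts by adding 3, so sub: (-x) + 1 = 4.
Step 2. [(-x) + 1 = 4] peel the +1: subtract 1 from each side ⇒ sub: -x = 3.
Step 3. [-x = 3] flip signs both sides ⇒ neg: x = -3.

Answer: x ∈ {-3}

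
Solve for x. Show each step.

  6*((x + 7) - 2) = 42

Step 1. [6*((x + 7) - 2) = 42] divide by the outer 6, so div: (x + 7) - 2 = 7.
Step 2. [(x + 7) - 2 = 7] add 2: x sits inside (… - 2). So sub: x + 7 = 9.
Step 3. [x + 7 = 9] +7 is outermost — subtract 7 both sides. So sub: x = 2.

Answer: x ∈ {2}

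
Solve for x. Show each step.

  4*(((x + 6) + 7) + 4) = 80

Step 1. [4*(((x + 6) + 7) + 4) = 80] 4 out front; divide by 4, so div: ((x + 6) + 7) + 4 = 20.
Step 2. [((x + 6) + 7) + 4 = 20] subtract 4: x sits inside (… + 4) ⇒ sub: (x + 6) + 7 = 16.
Step 3. [(x + 6) + 7 = 16] the outer +7 inverts by subtracting 7 ⇒ sub: x + 6 = 9.
Step 4. [x + 6 = 9] the outer +6 inverts by subtracting 6 ⇒ sub: x = 3.

Answer: x ∈ {3}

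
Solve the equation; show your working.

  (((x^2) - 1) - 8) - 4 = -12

Step 1. [(((x^2) - 1) - 8) - 4 = -12] add 4: x sits inside (… - 4) ⇒ sub: ((x^2) - 1) - 8 = -8.
Step 2. [((x^2) - 1) - 8 = -8] peel the -8: add 8 from each side ⇒ sub: (x^2) - 1 = 0.
Step 3. [(x^2) - 1 = 0] 1 comes off first (add 1), so sub: x^2 = 1.
Step 4. [x^2 = 1] √ both sides: 1 ≥ 0 gives two branches. So sqrt: x = 1 or -1.

Answer: x ∈ {-1, 1}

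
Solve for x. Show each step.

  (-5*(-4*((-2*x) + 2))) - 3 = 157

Step 1. [(-5*(-4*((-2*x) + 2))) - 3 = 157] 3 comes off first (add 3). So sub: -5*(-4*((-2*x) + 2)) = 160.
Step 2. [-5*(-4*((-2*x) + 2)) = 160] -5·(inner) — divide through by -5 ⇒ div: -4*((-2*x) + 2) = -32.
Step 3. [-4*((-2*x) + 2) = -32] LHS = -4·(…); ÷-4 both sides ⇒ div: (-2*x) + 2 = 8.
Step 4. [(-2*x) + 2 = 8] -2 | LHS and -2 | 8: pull -2 out ⇒ factor: x - 1 = -4.
Step 5. [x - 1 = -4] add 1: x sits inside (… - 1), so sub: x = -3.

Answer: x ∈ {-3}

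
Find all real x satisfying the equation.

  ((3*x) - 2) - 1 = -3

Step 1. [((3*x) - 2) - 1 = -3] the outer -1 inverts by adding 1, so sub: (3*x) - 2 = -2.
Step 2. [(3*x) - 2 = -2] 2 comes off first (add 2), so sub: 3*x = 0.
Step 3. [3*x = 0] 3 out front; divide by 3 ⇒ div: x = 0.

Answer: x ∈ {0}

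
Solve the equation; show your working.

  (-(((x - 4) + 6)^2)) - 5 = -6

Step 1. [(-(((x - 4) + 6)^2)) - 5 = -6] add 5: x sits inside (… - 5) ⇒ sub: -(((x - 4) + 6)^2) = -1.
Step 2. [-(((x - 4) + 6)^2) = -1] flip signs both sides, so neg: ((x - 4) + 6)^2 = 1.
Step 3. [((x - 4) + 6)^2 = 1] 1 ≥ 0, LHS is (·)² — take ±√ ⇒ sqrt: (x - 4) + 6 = 1 or -1.
Step 4. [(x - 4) + 6 = 1 or -1] the outer +6 inverts by subtracting 6, so sub: x - 4 = -5 or -7.
Step 5. [x - 4 = -5 or -7] the outer -4 inverts by adding 4. So sub: x = -1 or -3.

Answer: x ∈ {-3, -1}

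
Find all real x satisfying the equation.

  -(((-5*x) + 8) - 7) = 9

Step 1. [-(((-5*x) + 8) - 7) = 9] flip signs both sides. So neg: ((-5*x) + 8) - 7 = -9.
Step 2. [((-5*x) + 8) - 7 = -9] peel the -7: add 7 from each side ⇒ sub: (-5*x) + 8 = -2.
Step 3. [(-5*x) + 8 = -2] the outer +8 inverts by subtracting 8, so sub: -5*x = -10.
Step 4. [-5*x = -10] -5 out front; divide by -5, so div: x = 2.

Answer: x ∈ {2}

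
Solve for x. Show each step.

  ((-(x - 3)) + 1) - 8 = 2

Step 1. [((-(x - 3)) + 1) - 8 = 2] peel the -8: add 8 from each side ⇒ sub: (-(x - 3)) + 1 = 10.
Step 2. [(-(x - 3)) + 1 = 10] the outer +1 inverts by subtracting 1, so sub: -(x - 3) = 9.
Step 3. [-(x - 3) = 9] flip signs both sides. So neg: x - 3 = -9.
Step 4. [x - 3 = -9] add 3: x sits inside (… - 3) ⇒ sub: x = -6.

Answer: x ∈ {-6}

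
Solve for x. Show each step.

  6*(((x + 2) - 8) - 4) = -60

Step 1. [6*(((x + 2) - 8) - 4) = -60] 6·(inner) — divide through by 6. So div: ((x + 2) - 8) - 4 = -10.
Step 2. [((x + 2) - 8) - 4 = -10] -4 is outermost — add 4 both sides. So sub: (x + 2) - 8 = -6.
Step 3. [(x + 2) - 8 = -6] peel the -8: add 8 from each side. So sub: x + 2 = 2.
Step 4. [x + 2 = 2] +2 is outermost — subtract 2 both sides. So sub: x = 0.

Answer: x ∈ {0}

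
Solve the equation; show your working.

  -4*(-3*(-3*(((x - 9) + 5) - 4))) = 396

Step 1. [-4*(-3*(-3*(((x - 9) + 5) - 4))) = 396] -4·(inner) — divide through by -4. So div: -3*(-3*(((x - 9) + 5) - 4)) = -99.
Step 2. [-3*(-3*(((x - 9) + 5) - 4)) = -99] -3·(inner) — divide through by -3. So div: -3*(((x - 9) + 5) - 4) = 33.
Step 3. [-3*(((x - 9) + 5) - 4) = 33] LHS = -3·(…); ÷-3 both sides, so div: ((x - 9) + 5) - 4 = -11.
Step 4. [((x - 9) + 5) - 4 = -11] peel the -4: add 4 from each side, so sub: (x - 9) + 5 = -7.
Step 5. [(x - 9) + 5 = -7] the outer +5 inverts by subtracting 5, so sub: x - 9 = -12.
Step 6. [x - 9 = -12] peel the -9: add 9 from each side. So sub: x = -3.

Answer: x ∈ {-3}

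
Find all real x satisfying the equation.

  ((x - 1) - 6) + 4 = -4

Step 1. [((x - 1) - 6) + 4 = -4] 4 comes off first (subtract 4). So sub: (x - 1) - 6 = -8.
Step 2. [(x - 1) - 6 = -8] 6 comes off first (add 6), so sub: x - 1 = -2.
Step 3. [x - 1 = -2] peel the -1: add 1 from each side ⇒ sub: x = -1.

Answer: x ∈ {-1}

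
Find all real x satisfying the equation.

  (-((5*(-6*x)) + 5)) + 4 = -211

Step 1. [(-((5*(-6*x)) + 5)) + 4 = -211] 4 comes off first (subtract 4) ⇒ sub: -((5*(-6*x)) + 5) = -215.
Step 2. [-((5*(-6*x)) + 5) = -215] flip signs both sides. So neg: (5*(-6*x)) + 5 = 215.
Step 3. [(5*(-6*x)) + 5 = 215] 5 divides every term; factor it out. So factor: (-6*x) + 1 = 43.
Step 4. [(-6*x) + 1 = 43] subtract 1: x sits inside (… + 1), so sub: -6*x = 42.
Step 5. [-6*x = 42] -6 out front; divide by -6 ⇒ div: x = -7.

Answer: x ∈ {-7}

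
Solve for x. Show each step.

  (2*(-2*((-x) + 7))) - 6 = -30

Step 1. [(2*(-2*((-x) + 7))) - 6 = -30] 6 comes off first (add 6). So sub: 2*(-2*((-x) + 7)) = -24.
Step 2. [2*(-2*((-x) + 7)) = -24] LHS = 2·(…); ÷2 both sides. So div: -2*((-x) + 7) = -12.
Step 3. [-2*((-x) + 7) = -12] -2 out front; divide by -2 ⇒ div: (-x) + 7 = 6.
Step 4. [(-x) + 7 = 6] the outer +7 inverts by subtracting 7, so sub: -x = -1.
Step 5. [-x = -1] flip signs both sides, so neg: x = 1.

Answer: x ∈ {1}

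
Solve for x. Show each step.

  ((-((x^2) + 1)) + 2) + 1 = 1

Step 1. [((-((x^2) + 1)) + 2) + 1 = 1] 1 comes off first (subtract 1), so sub: (-((x^2) + 1)) + 2 = 0.
Step 2. [(-((x^2) + 1)) + 2 = 0] subtract 2: x sits inside (… + 2) ⇒ sub: -((x^2) + 1) = -2.
Step 3. [-((x^2) + 1) = -2] flip signs both sides ⇒ neg: (x^2) + 1 = 2.
Step 4. [(x^2) + 1 = 2] +1 is outermost — subtract 1 both sides, so sub: x^2 = 1.
Step 5. [x^2 = 1] √ both sides: 1 ≥ 0 gives two branches ⇒ sqrt: x = 1 or -1.

Answer: x ∈ {-1, 1}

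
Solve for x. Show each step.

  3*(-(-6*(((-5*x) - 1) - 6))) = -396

Step 1. [3*(-(-6*(((-5*x) - 1) - 6))) = -396] 3·(inner) — divide through by 3. So div: -(-6*(((-5*x) - 1) - 6)) = -132.
Step 2. [-(-6*(((-5*x) - 1) - 6)) = -132] flip signs both sides, so neg: -6*(((-5*x) - 1) - 6) = 132.
Step 3. [-6*(((-5*x) - 1) - 6) = 132] leading coefficient -6: divide by -6 ⇒ div: ((-5*x) - 1) - 6 = -22.
Step 4. [((-5*x) - 1) - 6 = -22] peel the -6: add 6 from each side, so sub: (-5*x) - 1 = -16.
Step 5. [(-5*x) - 1 = -16] -1 is outermost — add 1 both sides. So sub: -5*x = -15.
Step 6. [-5*x = -15] LHS = -5·(…); ÷-5 both sides, so div: x = 3.

Answer: x ∈ {3}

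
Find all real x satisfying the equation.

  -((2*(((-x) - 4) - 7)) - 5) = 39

Step 1. [-((2*(((-x) - 4) - 7)) - 5) = 39] flip signs both sides, so neg: (2*(((-x) - 4) - 7)) - 5 = -39.
Step 2. [(2*(((-x) - 4) - 7)) - 5 = -39] -5 is outermost — add 5 both sides ⇒ sub: 2*(((-x) - 4) - 7) = -34.
Step 3. [2*(((-x) - 4) - 7) = -34] leading coefficient 2: divide by 2. So div: ((-x) - 4) - 7 = -17.
Step 4. [((-x) - 4) - 7 = -17] the outer -7 inverts by adding 7 ⇒ sub: (-x) - 4 = -10.
Step 5. [(-x) - 4 = -10] peel the -4: add 4 from each side, so sub: -x = -6.
Step 6. [-x = -6] LHS negated; negate both sides, so neg: x = 6.

Answer: x ∈ {6}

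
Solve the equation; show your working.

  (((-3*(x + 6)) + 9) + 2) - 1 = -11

Step 1. [(((-3*(x + 6)) + 9) + 2) - 1 = -11] -1 is outermost — add 1 both sides. So sub: ((-3*(x + 6)) + 9) + 2 = -10.
Step 2. [((-3*(x + 6)) + 9) + 2 = -10] +2 is outermost — subtract 2 both sides, so sub: (-3*(x + 6)) + 9 = -12.
Step 3. [(-3*(x + 6)) + 9 = -12] the outer +9 inverts by subtracting 9 ⇒ sub: -3*(x + 6) = -21.
Step 4. [-3*(x + 6) = -21] leading coefficient -3: divide by -3 ⇒ div: x + 6 = 7.
Step 5. [x + 6 = 7] peel the +6: subtract 6 from each side, so sub: x = 1.

Answer: x ∈ {1}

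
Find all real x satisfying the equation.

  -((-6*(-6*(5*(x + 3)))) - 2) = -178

Step 1. [-((-6*(-6*(5*(x + 3)))) - 2) = -178] LHS negated; negate both sides ⇒ neg: (-6*(-6*(5*(x + 3)))) - 2 = 178.
Step 2. [(-6*(-6*(5*(x + 3)))) - 2 = 178] the outer -2 inverts by adding 2. So sub: -6*(-6*(5*(x + 3))) = 180.
Step 3. [-6*(-6*(5*(x + 3))) = 180] -6 out front; divide by -6, so div: -6*(5*(x + 3)) = -30.
Step 4. [-6*(5*(x + 3)) = -30] leading coefficient -6: divide by -6, so div: 5*(x + 3) = 5.
Step 5. [5*(x + 3) = 5] 5·(inner) — divide through by 5, so div: x + 3 = 1.
Step 6. [x + 3 = 1] subtract 3: x sits inside (… + 3) ⇒ sub: x = -2.

Answer: x ∈ {-2}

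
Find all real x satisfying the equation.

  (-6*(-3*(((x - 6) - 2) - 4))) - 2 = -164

Step 1. [(-6*(-3*(((x - 6) - 2) - 4))) - 2 = -164] the outer -2 inverts by adding 2, so sub: -6*(-3*(((x - 6) - 2) - 4)) = -162.
Step 2. [-6*(-3*(((x - 6) - 2) - 4)) = -162] -6 out front; divide by -6, so div: -3*(((x - 6) - 2) - 4) = 27.
Step 3. [-3*(((x - 6) - 2) - 4) = 27] -3·(inner) — divide through by -3, so div: ((x - 6) - 2) - 4 = -9.
Step 4. [((x - 6) - 2) - 4 = -9] peel the -4: add 4 from each side. So sub: (x - 6) - 2 = -5.
Step 5. [(x - 6) - 2 = -5] -2 is outermost — add 2 both sides. So sub: x - 6 = -3.
Step 6. [x - 6 = -3] peel the -6: add 6 from each side ⇒ sub: x = 3.

Answer: x ∈ {3}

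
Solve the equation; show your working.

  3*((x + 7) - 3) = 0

Step 1. [3*((x + 7) - 3) = 0] divide by the outer 3 ⇒ div: (x + 7) - 3 = 0.
Step 2. [(x + 7) - 3 = 0] -3 is outermost — add 3 both sides ⇒ sub: x + 7 = 3.
Step 3. [x + 7 = 3] +7 is outermost — subtract 7 both sides ⇒ sub: x = -4.

Answer: x ∈ {-4}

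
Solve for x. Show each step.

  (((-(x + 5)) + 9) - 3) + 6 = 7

Step 1. [(((-(x + 5)) + 9) - 3) + 6 = 7] 6 comes off first (subtract 6). So sub: ((-(x + 5)) + 9) - 3 = 1.
Step 2. [((-(x + 5)) + 9) - 3 = 1] -3 is outermost — add 3 both sides ⇒ sub: (-(x + 5)) + 9 = 4.
Step 3. [(-(x + 5)) + 9 = 4] +9 is outermost — subtract 9 both sides, so sub: -(x + 5) = -5.
Step 4. [-(x + 5) = -5] flip signs both sides, so neg: x + 5 = 5.
Step 5. [x + 5 = 5] 5 comes off first (subtract 5) ⇒ sub: x = 0.

Answer: x ∈ {0}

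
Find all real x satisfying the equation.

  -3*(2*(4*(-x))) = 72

Step 1. [-3*(2*(4*(-x))) = 72] -3·(inner) — divide through by -3 ⇒ div: 2*(4*(-x)) = -24.
Step 2. [2*(4*(-x)) = -24] LHS = 2·(…); ÷2 both sides ⇒ div: 4*(-x) = -12.
Step 3. [4*(-x) = -12] 4·(inner) — divide through by 4 ⇒ div: -x = -3.
Step 4. [-x = -3] leading − — multiply by −1, so neg: x = 3.

Answer: x ∈ {3}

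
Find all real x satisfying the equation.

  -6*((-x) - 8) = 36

Step 1. [-6*((-x) - 8) = 36] -6·(inner) — divide through by -6 ⇒ div: (-x) - 8 = -6.
Step 2. [(-x) - 8 = -6] -8 is outermost — add 8 both sides, so sub: -x = 2.
Step 3. [-x = 2] LHS negated; negate both sides. So neg: x = -2.

Answer: x ∈ {-2}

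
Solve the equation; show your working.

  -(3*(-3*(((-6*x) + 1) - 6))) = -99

Step 1. [-(3*(-3*(((-6*x) + 1) - 6))) = -99] flip signs both sides ⇒ neg: 3*(-3*(((-6*x) + 1) - 6)) = 99.
Step 2. [3*(-3*(((-6*x) + 1) - 6)) = 99] 3 out front; divide by 3. So div: -3*(((-6*x) + 1) - 6) = 33.
Step 3. [-3*(((-6*x) + 1) - 6) = 33] LHS = -3·(…); ÷-3 both sides. So div: ((-6*x) + 1) - 6 = -11.
Step 4. [((-6*x) + 1) - 6 = -11] peel the -6: add 6 from each side, so sub: (-6*x) + 1 = -5.
Step 5. [(-6*x) + 1 = -5] peel the +1: subtract 1 from each side, so sub: -6*x = -6.
Step 6. [-6*x = -6] leading coefficient -6: divide by -6. So div: x = 1.

Answer: x ∈ {1}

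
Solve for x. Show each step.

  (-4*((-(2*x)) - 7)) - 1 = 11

Step 1. [(-4*((-(2*x)) - 7)) - 1 = 11] 1 comes off first (add 1). So sub: -4*((-(2*x)) - 7) = 12.
Step 2. [-4*((-(2*x)) - 7) = 12] -4 out front; divide by -4. So div: (-(2*x)) - 7 = -3.
Step 3. [(-(2*x)) - 7 = -3] 7 comes off first (add 7). So sub: -(2*x) = 4.
Step 4. [-(2*x) = 4] leading − — multiply by −1. So neg: 2*x = -4.
Step 5. [2*x = -4] 2 out front; divide by 2. So div: x = -2.

Answer: x ∈ {-2}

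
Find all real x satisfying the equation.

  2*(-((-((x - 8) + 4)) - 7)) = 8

Step 1. [2*(-((-((x - 8) + 4)) - 7)) = 8] LHS = 2·(…); ÷2 both sides. So div: -((-((x - 8) + 4)) - 7) = 4.
Step 2. [-((-((x - 8) + 4)) - 7) = 4] LHS negated; negate both sides ⇒ neg: (-((x - 8) + 4)) - 7 = -4.
Step 3. [(-((x - 8) + 4)) - 7 = -4] 7 comes off first (add 7) ⇒ sub: -((x - 8) + 4) = 3.
Step 4. [-((x - 8) + 4) = 3] flip signs both sides. So neg: (x - 8) + 4 = -3.
Step 5. [(x - 8) + 4 = -3] peel the +4: subtract 4 from each side, so sub: x - 8 = -7.
Step 6. [x - 8 = -7] peel the -8: add 8 from each side ⇒ sub: x = 1.

Answer: x ∈ {1}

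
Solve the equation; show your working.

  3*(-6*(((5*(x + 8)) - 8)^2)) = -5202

Step 1. [3*(-6*(((5*(x + 8)) - 8)^2)) = -5202] 3 out front; divide by 3. So div: -6*(((5*(x + 8)) - 8)^2) = -1734.
Step 2. [-6*(((5*(x + 8)) - 8)^2) = -1734] LHS = -6·(…); ÷-6 both sides, so div: ((5*(x + 8)) - 8)^2 = 289.
Step 3. [((5*(x + 8)) - 8)^2 = 289] 289 ≥ 0, LHS is (·)² — take ±√. So sqrt: (5*(x + 8)) - 8 = 17 or -17.
Step 4. [(5*(x + 8)) - 8 = 17 or -17] -8 is outermost — add 8 both sides ⇒ sub: 5*(x + 8) = 25 or -9.
Step 5. [5*(x + 8) = 25 or -9] LHS = 5·(…); ÷5 both sides. So div: x + 8 = 5 or -9/5.
Step 6. [x + 8 = 5 or -9/5] 8 comes off first (subtract 8) ⇒ sub: x = -3 or -49/5.

Answer: x ∈ {-49/5, -3}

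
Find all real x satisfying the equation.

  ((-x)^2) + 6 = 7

Step 1. [((-x)^2) + 6 = 7] the outer +6 inverts by subtracting 6. So sub: (-x)^2 = 1.
Step 2. [(-x)^2 = 1] LHS squared, RHS 1 ≥ 0: apply √ (±). So sqrt: -x = 1 or -1.
Step 3. [-x = 1 or -1] flip signs both sides. So neg: x = -1 or 1.

Answer: x ∈ {-1, 1}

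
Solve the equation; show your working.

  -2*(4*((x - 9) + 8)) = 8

Step 1. [-2*(4*((x - 9) + 8)) = 8] LHS = -2·(…); ÷-2 both sides, so div: 4*((x - 9) + 8) = -4.
Step 2. [4*((x - 9) + 8) = -4] divide by the outer 4. So div: (x - 9) + 8 = -1.
Step 3. [(x - 9) + 8 = -1] the outer +8 inverts by subtracting 8, so sub: x - 9 = -9.
Step 4. [x - 9 = -9] the outer -9 inverts by adding 9 ⇒ sub: x = 0.

Answer: x ∈ {0}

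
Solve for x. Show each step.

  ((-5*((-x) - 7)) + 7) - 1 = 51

Step 1. [((-5*((-x) - 7)) + 7) - 1 = 51] peel the -1: add 1 from each side. So sub: (-5*((-x) - 7)) + 7 = 52.
Step 2. [(-5*((-x) - 7)) + 7 = 52] +7 is outermost — subtract 7 both sides. So sub: -5*((-x) - 7) = 45.
Step 3. [-5*((-x) - 7) = 45] divide by the outer -5 ⇒ div: (-x) - 7 = -9.
Step 4. [(-x) - 7 = -9] the outer -7 inverts by adding 7 ⇒ sub: -x = -2.
Step 5. [-x = -2] flip signs both sides, so neg: x = 2.

Answer: x ∈ {2}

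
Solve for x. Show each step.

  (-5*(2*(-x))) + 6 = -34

Step 1. [(-5*(2*(-x))) + 6 = -34] the outer +6 inverts by subtracting 6, so sub: -5*(2*(-x)) = -40.
Step 2. [-5*(2*(-x)) = -40] LHS = -5·(…); ÷-5 both sides. So div: 2*(-x) = 8.
Step 3. [2*(-x) = 8] LHS = 2·(…); ÷2 both sides, so div: -x = 4.
Step 4. [-x = 4] leading − — multiply by −1 ⇒ neg: x = -4.

Answer: x ∈ {-4}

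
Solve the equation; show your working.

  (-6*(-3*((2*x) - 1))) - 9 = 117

Step 1. [(-6*(-3*((2*x) - 1))) - 9 = 117] -9 is outermost — add 9 both sides. So sub: -6*(-3*((2*x) - 1)) = 126.
Step 2. [-6*(-3*((2*x) - 1)) = 126] leading coefficient -6: divide by -6. So div: -3*((2*x) - 1) = -21.
Step 3. [-3*((2*x) - 1) = -21] leading coefficient -3: divide by -3 ⇒ div: (2*x) - 1 = 7.
Step 4. [(2*x) - 1 = 7] peel the -1: add 1 from each side. So sub: 2*x = 8.
Step 5. [2*x = 8] LHS = 2·(…); ÷2 both sides, so div: x = 4.

Answer: x ∈ {4}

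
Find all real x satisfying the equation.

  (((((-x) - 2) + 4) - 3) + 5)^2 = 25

Step 1. [(((((-x) - 2) + 4) - 3) + 5)^2 = 25] √ both sides: 25 ≥ 0 gives two branches ⇒ sqrt: ((((-x) - 2) + 4) - 3) + 5 = 5 or -5.
Step 2. [((((-x) - 2) + 4) - 3) + 5 = 5 or -5] 5 comes off first (subtract 5), so sub: (((-x) - 2) + 4) - 3 = 0 or -10.
Step 3. [(((-x) - 2) + 4) - 3 = 0 or -10] 3 comes off first (add 3), so sub: ((-x) - 2) + 4 = 3 or -7.
Step 4. [((-x) - 2) + 4 = 3 or -7] 4 comes off first (subtract 4), so sub: (-x) - 2 = -1 or -11.
Step 5. [(-x) - 2 = -1 or -11] 2 comes off first (add 2), so sub: -x = 1 or -9.
Step 6. [-x = 1 or -9] flip signs both sides ⇒ neg: x = -1 or 9.

Answer: x ∈ {-1, 9}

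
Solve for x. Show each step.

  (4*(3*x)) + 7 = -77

Step 1. [(4*(3*x)) + 7 = -77] +7 is outermost — subtract 7 both sides ⇒ sub: 4*(3*x) = -84.
Step 2. [4*(3*x) = -84] LHS = 4·(…); ÷4 both sides. So div: 3*x = -21.
Step 3. [3*x = -21] 3 out front; divide by 3. So div: x = -7.

Answer: x ∈ {-7}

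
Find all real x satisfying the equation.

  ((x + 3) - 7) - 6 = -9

Step 1. [((x + 3) - 7) - 6 = -9] the outer -6 inverts by adding 6, so sub: (x + 3) - 7 = -3.
Step 2. [(x + 3) - 7 = -3] add 7: x sits inside (… - 7), so sub: x + 3 = 4.
Step 3. [x + 3 = 4] 3 comes off first (subtract 3). So sub: x = 1.

Answer: x ∈ {1}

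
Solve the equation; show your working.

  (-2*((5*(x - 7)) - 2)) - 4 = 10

Step 1. [(-2*((5*(x - 7)) - 2)) - 4 = 10] the outer -4 inverts by adding 4, so sub: -2*((5*(x - 7)) - 2) = 14.
Step 2. [-2*((5*(x - 7)) - 2) = 14] -2 out front; divide by -2. So div: (5*(x - 7)) - 2 = -7.
Step 3. [(5*(x - 7)) - 2 = -7] the outer -2 inverts by adding 2, so sub: 5*(x - 7) = -5.
Step 4. [5*(x - 7) = -5] LHS = 5·(…); ÷5 both sides ⇒ div: x - 7 = -1.
Step 5. [x - 7 = -1] peel the -7: add 7 from each side ⇒ sub: x = 6.

Answer: x ∈ {6}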